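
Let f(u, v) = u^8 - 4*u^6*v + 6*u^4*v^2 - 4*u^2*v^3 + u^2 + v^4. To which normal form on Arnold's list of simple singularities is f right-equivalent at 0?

A_{3}

The Hessian of f at 0 is [[2, 0], [0, 0]] with rank 1, so corank 1. A Groebner basis of the Jacobian ideal J(f) in C{u,v} is {v^3, u}; counting standard monomials gives mu = 3. Corank 1: A-series; mu = 3 gives A_3.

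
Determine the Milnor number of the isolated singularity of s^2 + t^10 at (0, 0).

9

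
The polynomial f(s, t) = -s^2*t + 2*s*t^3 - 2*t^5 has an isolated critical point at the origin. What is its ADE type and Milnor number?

The Hessian of f at 0 has rank 0. Corank 2; j^3 = -s^2*t has shape L^2 M (L != M), so D-series; mu = 6 gives D_6.

Type D_{6}, Milnor number mu = 6.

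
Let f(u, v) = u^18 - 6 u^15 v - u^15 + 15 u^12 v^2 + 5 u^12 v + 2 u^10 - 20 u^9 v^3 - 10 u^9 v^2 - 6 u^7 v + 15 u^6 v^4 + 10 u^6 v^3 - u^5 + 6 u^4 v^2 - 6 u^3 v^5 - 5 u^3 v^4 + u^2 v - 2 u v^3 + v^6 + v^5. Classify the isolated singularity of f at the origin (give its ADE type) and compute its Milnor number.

Type D7, Milnor number mu = 7.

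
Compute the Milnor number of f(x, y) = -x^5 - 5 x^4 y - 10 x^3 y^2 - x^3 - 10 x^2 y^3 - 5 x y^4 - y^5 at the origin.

8

The Hessian of f at 0 is [[0, 0], [0, 0]] with rank 0, so corank 2. A Groebner basis of the Jacobian ideal J(f) in C{x,y} is {y^5, x*y^3 + y^4/4, x^2}; counting standard monomials gives mu = 8. Corank 2; j^3 = -x^3 is a perfect cube, so E-series; the 5-jet and mu = 8 give E_8.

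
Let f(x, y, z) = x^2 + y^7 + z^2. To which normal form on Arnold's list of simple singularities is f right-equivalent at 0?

The Hessian of f at 0 is [[2, 0, 0], [0, 0, 0], [0, 0, 2]] with rank 2, so corank 1. A Groebner basis of the Jacobian ideal J(f) in C{x,y,z} is {y^6, x, z}; counting standard monomials gives mu = 6. Corank 1: A-series; mu = 6 gives A_6.

A_6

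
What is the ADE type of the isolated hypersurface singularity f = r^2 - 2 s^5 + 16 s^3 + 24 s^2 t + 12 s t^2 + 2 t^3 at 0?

E_8

The Hessian of f at 0 has rank 1. Corank 2; j^3 = 2*(2*s + t)^3 is a perfect cube, so E-series; the 5-jet and mu = 8 give E_8.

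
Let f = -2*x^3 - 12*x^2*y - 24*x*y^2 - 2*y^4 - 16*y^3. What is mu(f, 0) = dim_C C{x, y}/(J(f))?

6

The Hessian of f at 0 has rank 0. Corank 2; j^3 = -2*(x + 2*y)^3 is a perfect cube, so E-series; the 4-jet and mu = 6 give E_6.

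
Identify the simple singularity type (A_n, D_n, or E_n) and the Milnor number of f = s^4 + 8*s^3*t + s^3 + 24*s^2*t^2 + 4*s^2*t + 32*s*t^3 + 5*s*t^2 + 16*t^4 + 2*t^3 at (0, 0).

The Hessian of f at 0 has rank 0. Corank 2; j^3 = (s + t)^2*(s + 2*t) has shape L^2 M (L != M), so D-series; mu = 5 gives D_5.

Type D_{5}, Milnor number mu = 5.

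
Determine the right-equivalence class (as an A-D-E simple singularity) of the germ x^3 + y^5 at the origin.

The Hessian of f at 0 is [[0, 0], [0, 0]] with rank 0, so corank 2. A Groebner basis of the Jacobian ideal J(f) in C{x,y} is {y^4, x^2}; counting standard monomials gives mu = 8. Corank 2; j^3 = x^3 is a perfect cube, so E-series; the 5-jet and mu = 8 give E_8.

E_{8}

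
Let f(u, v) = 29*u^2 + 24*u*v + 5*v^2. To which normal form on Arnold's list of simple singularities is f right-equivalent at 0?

A_{1}

The Hessian of f at 0 has rank 2. Corank 0: nondegenerate Morse point, so A_1.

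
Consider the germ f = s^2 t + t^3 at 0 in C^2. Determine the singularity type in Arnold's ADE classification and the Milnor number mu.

The Hessian of f at 0 is [[0, 0], [0, 0]] with rank 0, so corank 2. A Groebner basis of the Jacobian ideal J(f) in C{s,t} is {t^3, s^2 + 3*t^2, s*t}; counting standard monomials gives mu = 4. Corank 2; j^3 = t*(s^2 + t^2) splits into three distinct lines over C (the quadratic factor has nonzero discriminant), so D_4.

Type D_{4}, Milnor number mu = 4.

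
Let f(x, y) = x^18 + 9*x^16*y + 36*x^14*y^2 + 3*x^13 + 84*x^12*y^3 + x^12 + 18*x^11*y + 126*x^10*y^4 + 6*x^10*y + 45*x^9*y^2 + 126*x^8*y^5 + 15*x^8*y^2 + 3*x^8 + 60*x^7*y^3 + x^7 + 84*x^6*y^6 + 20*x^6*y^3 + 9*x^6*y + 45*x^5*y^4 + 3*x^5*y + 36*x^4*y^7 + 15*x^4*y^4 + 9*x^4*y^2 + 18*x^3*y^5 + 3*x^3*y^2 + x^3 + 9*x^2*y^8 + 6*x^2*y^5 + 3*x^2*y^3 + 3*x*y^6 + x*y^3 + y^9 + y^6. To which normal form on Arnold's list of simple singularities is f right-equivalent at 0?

The Hessian of f at 0 has rank 0. Corank 2; j^3 = x^3 is a perfect cube, so E-series; the 4-jet and mu = 7 give E_7.

E_7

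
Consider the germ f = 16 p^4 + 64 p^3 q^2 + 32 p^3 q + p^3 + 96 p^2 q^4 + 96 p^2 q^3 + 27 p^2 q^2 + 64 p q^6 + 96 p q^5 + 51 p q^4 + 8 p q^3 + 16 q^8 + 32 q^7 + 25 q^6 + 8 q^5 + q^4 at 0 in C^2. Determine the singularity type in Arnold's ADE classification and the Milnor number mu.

The Hessian of f at 0 has rank 0. Corank 2; j^3 = p^3 is a perfect cube, so E-series; the 4-jet and mu = 6 give E_6.

Type E6, Milnor number mu = 6.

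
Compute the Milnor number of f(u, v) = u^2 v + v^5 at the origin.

The Hessian of f at 0 has rank 0. Corank 2; j^3 = u^2*v has shape L^2 M (L != M), so D-series; mu = 6 gives D_6.

6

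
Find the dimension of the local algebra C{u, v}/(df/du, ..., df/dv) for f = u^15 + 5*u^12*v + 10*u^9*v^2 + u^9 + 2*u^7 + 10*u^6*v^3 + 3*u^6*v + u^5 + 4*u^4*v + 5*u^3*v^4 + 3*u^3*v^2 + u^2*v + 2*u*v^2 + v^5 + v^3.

6

The Hessian of f at 0 is [[0, 0], [0, 0]] with rank 0, so corank 2. A Groebner basis of the Jacobian ideal J(f) in C{u,v} is {-u*v + v^4 - v^2, u*v^2 + v^3, u^2 + 7*u*v + 6*v^2}; counting standard monomials gives mu = 6. Corank 2; j^3 = v*(u + v)^2 has shape L^2 M (L != M), so D-series; mu = 6 gives D_6.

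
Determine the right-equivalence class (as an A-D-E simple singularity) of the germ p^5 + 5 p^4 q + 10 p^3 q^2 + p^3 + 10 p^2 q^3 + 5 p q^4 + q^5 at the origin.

E_8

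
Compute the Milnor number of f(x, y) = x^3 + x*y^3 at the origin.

7

The Hessian of f at 0 has rank 0. Corank 2; j^3 = x^3 is a perfect cube, so E-series; the 4-jet and mu = 7 give E_7.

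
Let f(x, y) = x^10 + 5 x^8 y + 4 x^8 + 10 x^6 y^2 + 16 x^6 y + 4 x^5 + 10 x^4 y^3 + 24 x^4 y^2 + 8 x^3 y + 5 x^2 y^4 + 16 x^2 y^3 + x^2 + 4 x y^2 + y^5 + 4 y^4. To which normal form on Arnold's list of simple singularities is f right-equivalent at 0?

The Hessian of f at 0 is [[2, 0], [0, 0]] with rank 1, so corank 1. A Groebner basis of the Jacobian ideal J(f) in C{x,y} is {x^2, x/2 + y^2}; counting standard monomials gives mu = 4. Corank 1: A-series; mu = 4 gives A_4.

A_{4}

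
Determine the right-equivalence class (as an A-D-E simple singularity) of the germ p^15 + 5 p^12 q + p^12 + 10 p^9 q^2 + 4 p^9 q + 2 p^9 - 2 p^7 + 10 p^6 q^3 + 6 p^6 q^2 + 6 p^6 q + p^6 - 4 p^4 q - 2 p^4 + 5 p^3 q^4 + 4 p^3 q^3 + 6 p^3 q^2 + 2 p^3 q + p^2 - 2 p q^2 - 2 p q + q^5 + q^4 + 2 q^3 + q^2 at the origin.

The Hessian of f at 0 has rank 1. Corank 1: A-series; mu = 4 gives A_4.

A4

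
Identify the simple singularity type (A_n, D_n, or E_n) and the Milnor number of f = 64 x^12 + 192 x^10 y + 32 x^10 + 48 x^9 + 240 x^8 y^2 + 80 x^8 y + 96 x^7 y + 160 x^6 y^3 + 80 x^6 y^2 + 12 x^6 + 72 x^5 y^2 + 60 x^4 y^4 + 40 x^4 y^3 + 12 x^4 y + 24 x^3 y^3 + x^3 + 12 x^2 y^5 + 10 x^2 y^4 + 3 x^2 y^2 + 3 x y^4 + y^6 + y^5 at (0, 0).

The Hessian of f at 0 is [[0, 0], [0, 0]] with rank 0, so corank 2. A Groebner basis of the Jacobian ideal J(f) in C{x,y} is {y^4, x^3, x^2/2 + x*y^2}; counting standard monomials gives mu = 8. Corank 2; j^3 = x^3 is a perfect cube, so E-series; the 5-jet and mu = 8 give E_8.

Type E_8, Milnor number mu = 8.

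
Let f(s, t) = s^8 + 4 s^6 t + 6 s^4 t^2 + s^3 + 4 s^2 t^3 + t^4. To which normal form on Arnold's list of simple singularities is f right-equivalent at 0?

The Hessian of f at 0 has rank 0. Corank 2; j^3 = s^3 is a perfect cube, so E-series; the 4-jet and mu = 6 give E_6.

E_{6}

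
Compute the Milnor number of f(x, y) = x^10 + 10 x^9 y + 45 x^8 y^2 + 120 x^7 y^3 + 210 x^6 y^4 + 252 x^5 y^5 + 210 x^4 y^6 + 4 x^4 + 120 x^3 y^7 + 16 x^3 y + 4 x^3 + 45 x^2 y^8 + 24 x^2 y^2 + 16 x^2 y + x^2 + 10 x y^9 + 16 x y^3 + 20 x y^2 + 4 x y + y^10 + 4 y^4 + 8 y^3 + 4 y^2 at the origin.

9

The Hessian of f at 0 is [[2, 4], [4, 8]] with rank 1, so corank 1. A Groebner basis of the Jacobian ideal J(f) in C{x,y} is {x*y^4 - 20*x*y^3 + 69*x*y^2/4 - 17*x*y/4 + 5*x/16 - 27*y^4 + 57*y^3/2 - 63*y^2/8 + 5*y/8, 15*x*y^3 - 27*x*y^2/2 + 27*x*y/8 - x/4 + y^5 + 20*y^4 - 89*y^3/4 + 25*y^2/4 - y/2, x^2 + 2*x*y + x/2 + y^2 + y}; counting standard monomials gives mu = 9. Corank 1: A-series; mu = 9 gives A_9.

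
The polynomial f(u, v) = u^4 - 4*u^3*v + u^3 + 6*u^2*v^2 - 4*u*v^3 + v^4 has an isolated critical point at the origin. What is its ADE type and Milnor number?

The Hessian of f at 0 has rank 0. Corank 2; j^3 = u^3 is a perfect cube, so E-series; the 4-jet and mu = 6 give E_6.

Type E_6, Milnor number mu = 6.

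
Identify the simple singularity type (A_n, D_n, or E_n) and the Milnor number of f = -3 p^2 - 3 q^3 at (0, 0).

The Hessian of f at 0 has rank 1. Corank 1: A-series; mu = 2 gives A_2.

Type A_{2}, Milnor number mu = 2.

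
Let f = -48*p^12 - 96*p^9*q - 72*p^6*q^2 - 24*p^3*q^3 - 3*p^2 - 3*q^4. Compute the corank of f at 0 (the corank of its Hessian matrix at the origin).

1

Hessian at 0 has rank 1.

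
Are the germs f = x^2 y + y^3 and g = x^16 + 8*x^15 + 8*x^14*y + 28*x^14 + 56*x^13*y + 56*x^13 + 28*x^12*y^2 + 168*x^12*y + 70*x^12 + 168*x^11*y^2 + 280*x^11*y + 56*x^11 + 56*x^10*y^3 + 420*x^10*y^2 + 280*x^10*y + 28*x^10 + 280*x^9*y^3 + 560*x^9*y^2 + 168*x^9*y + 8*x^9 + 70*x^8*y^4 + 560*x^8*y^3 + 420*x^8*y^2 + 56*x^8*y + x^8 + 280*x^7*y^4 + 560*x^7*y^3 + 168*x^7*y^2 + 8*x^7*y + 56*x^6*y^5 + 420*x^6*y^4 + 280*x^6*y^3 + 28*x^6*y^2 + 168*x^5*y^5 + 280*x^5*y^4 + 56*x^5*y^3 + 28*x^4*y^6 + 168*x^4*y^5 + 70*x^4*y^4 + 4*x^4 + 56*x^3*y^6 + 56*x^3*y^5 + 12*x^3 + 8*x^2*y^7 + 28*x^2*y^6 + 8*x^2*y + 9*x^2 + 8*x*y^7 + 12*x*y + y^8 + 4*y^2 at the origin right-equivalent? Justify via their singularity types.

No.

The Hessian of f at 0 has rank 0. Corank 2; j^3 = y*(x^2 + y^2) splits into three distinct lines over C (the quadratic factor has nonzero discriminant), so D_4. The Hessian of g at 0 has rank 1. Corank 1: A-series; mu = 7 gives A_7. f is D_4 but g is A_7, hence not right-equivalent.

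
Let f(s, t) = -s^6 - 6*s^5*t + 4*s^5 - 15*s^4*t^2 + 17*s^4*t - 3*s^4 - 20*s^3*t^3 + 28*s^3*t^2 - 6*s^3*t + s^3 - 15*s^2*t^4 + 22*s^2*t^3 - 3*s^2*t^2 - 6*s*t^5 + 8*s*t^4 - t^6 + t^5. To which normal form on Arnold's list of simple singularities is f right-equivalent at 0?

The Hessian of f at 0 is [[0, 0], [0, 0]] with rank 0, so corank 2. A Groebner basis of the Jacobian ideal J(f) in C{s,t} is {-s^2/8 + s*t^3 + s*t^2/4, s^2/2 - s*t^2 + t^4, s^3, s^2*t - s^2/4 + s*t^2/2}; counting standard monomials gives mu = 8. Corank 2; j^3 = s^3 is a perfect cube, so E-series; the 5-jet and mu = 8 give E_8.

E8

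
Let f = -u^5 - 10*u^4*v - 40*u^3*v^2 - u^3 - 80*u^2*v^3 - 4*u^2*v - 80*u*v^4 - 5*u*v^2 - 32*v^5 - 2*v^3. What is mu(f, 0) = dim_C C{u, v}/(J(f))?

6

The Hessian of f at 0 has rank 0. Corank 2; j^3 = -(u + v)^2*(u + 2*v) has shape L^2 M (L != M), so D-series; mu = 6 gives D_6.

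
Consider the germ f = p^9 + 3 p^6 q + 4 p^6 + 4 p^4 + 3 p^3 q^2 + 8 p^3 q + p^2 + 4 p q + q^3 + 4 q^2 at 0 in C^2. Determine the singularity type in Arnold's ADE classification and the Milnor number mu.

The Hessian of f at 0 has rank 1. Corank 1: A-series; mu = 2 gives A_2.

Type A2, Milnor number mu = 2.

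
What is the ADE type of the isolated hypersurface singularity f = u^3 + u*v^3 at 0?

E_{7}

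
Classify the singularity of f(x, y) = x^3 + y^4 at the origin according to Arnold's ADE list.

The Hessian of f at 0 is [[0, 0], [0, 0]] with rank 0, so corank 2. A Groebner basis of the Jacobian ideal J(f) in C{x,y} is {y^3, x^2}; counting standard monomials gives mu = 6. Corank 2; j^3 = x^3 is a perfect cube, so E-series; the 4-jet and mu = 6 give E_6.

E_6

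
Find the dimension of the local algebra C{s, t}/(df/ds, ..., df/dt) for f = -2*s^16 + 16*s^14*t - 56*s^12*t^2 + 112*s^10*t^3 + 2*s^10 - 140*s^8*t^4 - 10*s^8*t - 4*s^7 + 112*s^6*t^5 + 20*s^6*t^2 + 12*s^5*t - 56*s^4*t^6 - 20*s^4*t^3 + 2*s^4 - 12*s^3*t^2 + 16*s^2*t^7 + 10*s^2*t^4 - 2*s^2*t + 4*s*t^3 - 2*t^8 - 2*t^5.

9

The Hessian of f at 0 is [[0, 0], [0, 0]] with rank 0, so corank 2. A Groebner basis of the Jacobian ideal J(f) in C{s,t} is {s^2*t^2 + s*t/2 - t^3/2, -s^2*t + s*t^3, s^2/5 - 6*s*t^2/5 + t^4, s^3 + s*t/2 - t^3/2}; counting standard monomials gives mu = 9. Corank 2; j^3 = -2*s^2*t has shape L^2 M (L != M), so D-series; mu = 9 gives D_9.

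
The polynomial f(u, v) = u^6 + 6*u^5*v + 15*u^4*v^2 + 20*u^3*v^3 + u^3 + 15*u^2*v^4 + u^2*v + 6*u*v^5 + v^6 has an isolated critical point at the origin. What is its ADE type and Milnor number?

Type D_{7}, Milnor number mu = 7.

The Hessian of f at 0 has rank 0. Corank 2; j^3 = u^2*(u + v) has shape L^2 M (L != M), so D-series; mu = 7 gives D_7.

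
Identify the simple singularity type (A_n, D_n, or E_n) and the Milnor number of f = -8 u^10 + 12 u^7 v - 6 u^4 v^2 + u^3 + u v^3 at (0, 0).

Type E_7, Milnor number mu = 7.

The Hessian of f at 0 is [[0, 0], [0, 0]] with rank 0, so corank 2. A Groebner basis of the Jacobian ideal J(f) in C{u,v} is {u^3, u*v^2, 3*u^2 + v^3}; counting standard monomials gives mu = 7. Corank 2; j^3 = u^3 is a perfect cube, so E-series; the 4-jet and mu = 7 give E_7.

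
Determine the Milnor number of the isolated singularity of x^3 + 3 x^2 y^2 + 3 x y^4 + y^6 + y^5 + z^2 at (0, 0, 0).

The Hessian of f at 0 has rank 1. Corank 2; j^3 = x^3 is a perfect cube, so E-series; the 5-jet and mu = 8 give E_8.

8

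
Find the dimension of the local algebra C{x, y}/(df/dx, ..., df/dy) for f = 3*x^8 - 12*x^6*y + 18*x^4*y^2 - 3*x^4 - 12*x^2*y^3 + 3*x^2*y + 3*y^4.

5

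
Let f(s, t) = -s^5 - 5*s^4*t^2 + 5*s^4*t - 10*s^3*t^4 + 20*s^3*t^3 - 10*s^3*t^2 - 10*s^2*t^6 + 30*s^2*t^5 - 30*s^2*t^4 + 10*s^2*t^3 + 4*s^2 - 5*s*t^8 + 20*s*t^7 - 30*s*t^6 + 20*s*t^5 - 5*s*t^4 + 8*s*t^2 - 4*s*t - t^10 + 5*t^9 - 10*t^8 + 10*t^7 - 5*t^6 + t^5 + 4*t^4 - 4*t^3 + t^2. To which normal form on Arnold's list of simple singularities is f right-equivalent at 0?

A_{4}

The Hessian of f at 0 has rank 1. Corank 1: A-series; mu = 4 gives A_4.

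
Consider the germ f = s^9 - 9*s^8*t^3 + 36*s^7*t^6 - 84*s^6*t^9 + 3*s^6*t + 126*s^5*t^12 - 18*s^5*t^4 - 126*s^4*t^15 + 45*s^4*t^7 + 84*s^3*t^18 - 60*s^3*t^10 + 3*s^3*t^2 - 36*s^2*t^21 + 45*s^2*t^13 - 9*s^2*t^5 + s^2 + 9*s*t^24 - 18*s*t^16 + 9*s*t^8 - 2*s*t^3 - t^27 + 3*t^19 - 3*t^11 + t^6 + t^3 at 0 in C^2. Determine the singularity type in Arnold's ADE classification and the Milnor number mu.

The Hessian of f at 0 has rank 1. Corank 1: A-series; mu = 2 gives A_2.

Type A2, Milnor number mu = 2.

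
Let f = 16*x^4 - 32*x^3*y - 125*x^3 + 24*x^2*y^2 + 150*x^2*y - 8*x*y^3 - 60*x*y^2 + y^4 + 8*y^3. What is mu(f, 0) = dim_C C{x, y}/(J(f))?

6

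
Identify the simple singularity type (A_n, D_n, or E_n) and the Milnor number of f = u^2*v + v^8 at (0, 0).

Type D9, Milnor number mu = 9.

The Hessian of f at 0 has rank 0. Corank 2; j^3 = u^2*v has shape L^2 M (L != M), so D-series; mu = 9 gives D_9.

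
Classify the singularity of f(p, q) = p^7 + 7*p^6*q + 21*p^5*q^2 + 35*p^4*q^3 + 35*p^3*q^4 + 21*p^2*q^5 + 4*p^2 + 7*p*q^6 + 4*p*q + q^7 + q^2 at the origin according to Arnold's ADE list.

A_6

The Hessian of f at 0 is [[8, 4], [4, 2]] with rank 1, so corank 1. A Groebner basis of the Jacobian ideal J(f) in C{p,q} is {q^6, p + q/2}; counting standard monomials gives mu = 6. Corank 1: A-series; mu = 6 gives A_6.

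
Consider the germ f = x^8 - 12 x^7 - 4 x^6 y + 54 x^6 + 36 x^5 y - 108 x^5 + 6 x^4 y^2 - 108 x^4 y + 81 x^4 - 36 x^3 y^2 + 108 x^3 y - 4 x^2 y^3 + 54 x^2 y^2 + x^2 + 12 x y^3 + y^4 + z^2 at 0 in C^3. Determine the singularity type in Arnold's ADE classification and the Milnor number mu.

The Hessian of f at 0 is [[2, 0, 0], [0, 0, 0], [0, 0, 2]] with rank 2, so corank 1. A Groebner basis of the Jacobian ideal J(f) in C{x,y,z} is {y^3, x, z}; counting standard monomials gives mu = 3. Corank 1: A-series; mu = 3 gives A_3.

Type A3, Milnor number mu = 3.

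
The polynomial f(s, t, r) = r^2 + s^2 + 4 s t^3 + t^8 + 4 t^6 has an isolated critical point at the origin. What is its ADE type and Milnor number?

The Hessian of f at 0 is [[2, 0, 0], [0, 0, 0], [0, 0, 2]] with rank 2, so corank 1. A Groebner basis of the Jacobian ideal J(f) in C{s,t,r} is {s^3, s^2*t, s/2 + t^3, r}; counting standard monomials gives mu = 7. Corank 1: A-series; mu = 7 gives A_7.

Type A_{7}, Milnor number mu = 7.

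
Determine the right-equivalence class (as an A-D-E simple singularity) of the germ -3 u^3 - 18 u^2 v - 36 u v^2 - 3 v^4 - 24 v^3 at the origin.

The Hessian of f at 0 has rank 0. Corank 2; j^3 = -3*(u + 2*v)^3 is a perfect cube, so E-series; the 4-jet and mu = 6 give E_6.

E_6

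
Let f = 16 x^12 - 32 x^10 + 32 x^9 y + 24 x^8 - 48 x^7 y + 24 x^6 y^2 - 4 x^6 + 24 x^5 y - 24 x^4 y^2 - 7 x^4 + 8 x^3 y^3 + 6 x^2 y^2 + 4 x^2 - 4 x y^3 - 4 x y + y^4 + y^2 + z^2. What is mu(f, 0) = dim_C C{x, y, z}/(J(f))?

The Hessian of f at 0 has rank 2. Corank 1: A-series; mu = 3 gives A_3.

3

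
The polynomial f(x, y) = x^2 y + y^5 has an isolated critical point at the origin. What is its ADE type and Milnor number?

The Hessian of f at 0 has rank 0. Corank 2; j^3 = x^2*y has shape L^2 M (L != M), so D-series; mu = 6 gives D_6.

Type D_6, Milnor number mu = 6.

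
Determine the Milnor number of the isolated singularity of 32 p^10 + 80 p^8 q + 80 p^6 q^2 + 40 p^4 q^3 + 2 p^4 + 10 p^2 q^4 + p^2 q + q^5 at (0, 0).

The Hessian of f at 0 is [[0, 0], [0, 0]] with rank 0, so corank 2. A Groebner basis of the Jacobian ideal J(f) in C{p,q} is {p^2/5 + q^4, p^3, p*q}; counting standard monomials gives mu = 6. Corank 2; j^3 = p^2*q has shape L^2 M (L != M), so D-series; mu = 6 gives D_6.

6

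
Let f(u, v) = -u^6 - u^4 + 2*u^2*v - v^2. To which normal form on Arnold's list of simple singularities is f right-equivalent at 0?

A5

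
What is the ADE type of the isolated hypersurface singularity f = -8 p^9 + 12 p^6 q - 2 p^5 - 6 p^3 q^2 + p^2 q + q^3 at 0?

The Hessian of f at 0 has rank 0. Corank 2; j^3 = q*(p^2 + q^2) splits into three distinct lines over C (the quadratic factor has nonzero discriminant), so D_4.

D_{4}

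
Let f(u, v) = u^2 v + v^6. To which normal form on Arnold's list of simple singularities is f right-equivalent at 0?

D_{7}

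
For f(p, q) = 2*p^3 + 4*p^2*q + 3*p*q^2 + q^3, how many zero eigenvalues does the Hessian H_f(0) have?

The Hessian at 0 is [[0, 0], [0, 0]] of rank 0; hence corank 2.

2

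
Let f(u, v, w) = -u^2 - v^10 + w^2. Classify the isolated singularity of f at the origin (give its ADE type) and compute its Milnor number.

Type A_{9}, Milnor number mu = 9.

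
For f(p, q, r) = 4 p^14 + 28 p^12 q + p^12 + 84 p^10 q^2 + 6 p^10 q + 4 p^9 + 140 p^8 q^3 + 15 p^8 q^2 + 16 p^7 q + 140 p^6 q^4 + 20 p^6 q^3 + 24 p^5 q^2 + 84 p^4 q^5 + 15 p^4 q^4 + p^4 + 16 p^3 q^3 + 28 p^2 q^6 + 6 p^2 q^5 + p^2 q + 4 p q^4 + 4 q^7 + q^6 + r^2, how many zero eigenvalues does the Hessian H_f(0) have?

Hessian at 0 has rank 1.

2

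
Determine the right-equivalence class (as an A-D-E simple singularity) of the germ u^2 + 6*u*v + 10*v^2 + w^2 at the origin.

A_1

The Hessian of f at 0 has rank 3. Corank 0: nondegenerate Morse point, so A_1.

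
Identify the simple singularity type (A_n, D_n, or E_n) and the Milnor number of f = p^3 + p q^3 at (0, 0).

The Hessian of f at 0 has rank 0. Corank 2; j^3 = p^3 is a perfect cube, so E-series; the 4-jet and mu = 7 give E_7.

Type E7, Milnor number mu = 7.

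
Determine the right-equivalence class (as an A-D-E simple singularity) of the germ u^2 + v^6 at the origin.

A_5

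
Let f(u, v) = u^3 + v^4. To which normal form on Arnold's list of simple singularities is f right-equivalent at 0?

E_6

The Hessian of f at 0 has rank 0. Corank 2; j^3 = u^3 is a perfect cube, so E-series; the 4-jet and mu = 6 give E_6.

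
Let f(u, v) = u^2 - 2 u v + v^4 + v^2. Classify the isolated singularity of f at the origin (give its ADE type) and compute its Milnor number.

The Hessian of f at 0 has rank 1. Corank 1: A-series; mu = 3 gives A_3.

Type A_{3}, Milnor number mu = 3.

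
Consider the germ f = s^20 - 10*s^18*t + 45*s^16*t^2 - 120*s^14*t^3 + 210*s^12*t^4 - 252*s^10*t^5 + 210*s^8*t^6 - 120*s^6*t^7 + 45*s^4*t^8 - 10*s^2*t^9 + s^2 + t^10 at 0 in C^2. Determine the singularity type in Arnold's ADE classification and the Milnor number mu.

The Hessian of f at 0 has rank 1. Corank 1: A-series; mu = 9 gives A_9.

Type A_{9}, Milnor number mu = 9.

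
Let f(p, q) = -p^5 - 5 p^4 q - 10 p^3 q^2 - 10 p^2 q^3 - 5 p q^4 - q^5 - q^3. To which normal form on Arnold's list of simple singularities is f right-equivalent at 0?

The Hessian of f at 0 is [[0, 0], [0, 0]] with rank 0, so corank 2. A Groebner basis of the Jacobian ideal J(f) in C{p,q} is {p^4 + 4*p^3*q, q^2}; counting standard monomials gives mu = 8. Corank 2; j^3 = -q^3 is a perfect cube, so E-series; the 5-jet and mu = 8 give E_8.

E_{8}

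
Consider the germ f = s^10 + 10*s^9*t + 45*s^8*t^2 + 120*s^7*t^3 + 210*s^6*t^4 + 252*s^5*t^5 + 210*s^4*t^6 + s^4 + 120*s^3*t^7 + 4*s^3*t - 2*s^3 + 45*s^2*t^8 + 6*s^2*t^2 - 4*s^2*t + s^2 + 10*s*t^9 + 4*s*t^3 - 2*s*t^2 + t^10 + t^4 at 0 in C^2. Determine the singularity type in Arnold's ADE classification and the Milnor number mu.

Type A9, Milnor number mu = 9.

The Hessian of f at 0 has rank 1. Corank 1: A-series; mu = 9 gives A_9.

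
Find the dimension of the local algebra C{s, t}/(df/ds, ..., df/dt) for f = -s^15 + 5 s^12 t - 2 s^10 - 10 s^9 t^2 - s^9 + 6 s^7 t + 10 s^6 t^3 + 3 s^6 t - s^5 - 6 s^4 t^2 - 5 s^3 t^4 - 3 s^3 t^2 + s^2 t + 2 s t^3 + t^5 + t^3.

4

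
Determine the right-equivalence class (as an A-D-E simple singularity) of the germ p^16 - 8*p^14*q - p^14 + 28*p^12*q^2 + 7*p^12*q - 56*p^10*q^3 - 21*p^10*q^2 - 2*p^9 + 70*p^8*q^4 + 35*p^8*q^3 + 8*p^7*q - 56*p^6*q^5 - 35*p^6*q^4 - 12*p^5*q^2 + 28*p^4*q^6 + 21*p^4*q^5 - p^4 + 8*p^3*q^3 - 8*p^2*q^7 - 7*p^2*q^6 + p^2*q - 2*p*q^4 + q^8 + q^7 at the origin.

D_9

The Hessian of f at 0 is [[0, 0], [0, 0]] with rank 0, so corank 2. A Groebner basis of the Jacobian ideal J(f) in C{p,q} is {p^2*q^2, -8*p^2*q - p^2 + p*q^3, -p*q + q^4, p^3}; counting standard monomials gives mu = 9. Corank 2; j^3 = p^2*q has shape L^2 M (L != M), so D-series; mu = 9 gives D_9.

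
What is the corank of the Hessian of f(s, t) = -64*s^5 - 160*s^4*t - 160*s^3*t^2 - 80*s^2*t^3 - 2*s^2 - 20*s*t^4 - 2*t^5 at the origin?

Hessian at 0 has rank 1.

1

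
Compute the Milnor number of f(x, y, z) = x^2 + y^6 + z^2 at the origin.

The Hessian of f at 0 has rank 2. Corank 1: A-series; mu = 5 gives A_5.

5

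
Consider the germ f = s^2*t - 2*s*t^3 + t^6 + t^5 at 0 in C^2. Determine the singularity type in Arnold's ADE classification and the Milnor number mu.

The Hessian of f at 0 has rank 0. Corank 2; j^3 = s^2*t has shape L^2 M (L != M), so D-series; mu = 7 gives D_7.

Type D_{7}, Milnor number mu = 7.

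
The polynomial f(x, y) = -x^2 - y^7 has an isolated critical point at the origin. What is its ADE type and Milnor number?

Type A6, Milnor number mu = 6.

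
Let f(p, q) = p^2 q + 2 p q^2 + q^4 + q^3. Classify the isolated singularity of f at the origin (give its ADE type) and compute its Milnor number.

The Hessian of f at 0 has rank 0. Corank 2; j^3 = q*(p + q)^2 has shape L^2 M (L != M), so D-series; mu = 5 gives D_5.

Type D_{5}, Milnor number mu = 5.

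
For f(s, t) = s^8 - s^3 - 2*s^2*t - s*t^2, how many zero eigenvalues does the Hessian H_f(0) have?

2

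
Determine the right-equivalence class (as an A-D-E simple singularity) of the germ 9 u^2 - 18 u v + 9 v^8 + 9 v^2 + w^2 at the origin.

The Hessian of f at 0 has rank 2. Corank 1: A-series; mu = 7 gives A_7.

A_7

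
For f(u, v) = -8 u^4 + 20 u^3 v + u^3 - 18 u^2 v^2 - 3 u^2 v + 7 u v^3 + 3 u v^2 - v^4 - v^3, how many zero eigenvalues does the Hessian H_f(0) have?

The Hessian at 0 is [[0, 0], [0, 0]] of rank 0; hence corank 2.

2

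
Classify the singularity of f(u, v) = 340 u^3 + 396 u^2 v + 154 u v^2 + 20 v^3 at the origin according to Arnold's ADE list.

D_{4}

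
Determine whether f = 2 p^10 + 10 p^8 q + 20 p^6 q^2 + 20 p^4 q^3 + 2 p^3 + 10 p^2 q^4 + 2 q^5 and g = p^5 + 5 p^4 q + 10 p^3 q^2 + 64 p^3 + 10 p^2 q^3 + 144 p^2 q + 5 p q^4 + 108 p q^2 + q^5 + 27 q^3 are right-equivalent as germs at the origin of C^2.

Yes.

The Hessian of f at 0 has rank 0. Corank 2; j^3 = 2*p^3 is a perfect cube, so E-series; the 5-jet and mu = 8 give E_8. The Hessian of g at 0 has rank 0. Corank 2; j^3 = (4*p + 3*q)^3 is a perfect cube, so E-series; the 5-jet and mu = 8 give E_8. Both have type E_8, hence right-equivalent.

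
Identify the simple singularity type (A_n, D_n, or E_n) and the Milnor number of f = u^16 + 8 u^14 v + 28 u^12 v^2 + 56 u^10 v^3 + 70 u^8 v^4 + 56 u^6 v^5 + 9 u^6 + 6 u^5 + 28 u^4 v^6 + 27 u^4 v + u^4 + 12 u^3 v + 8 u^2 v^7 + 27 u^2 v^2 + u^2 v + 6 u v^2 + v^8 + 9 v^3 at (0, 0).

Type D_{9}, Milnor number mu = 9.

The Hessian of f at 0 has rank 0. Corank 2; j^3 = v*(u + 3*v)^2 has shape L^2 M (L != M), so D-series; mu = 9 gives D_9.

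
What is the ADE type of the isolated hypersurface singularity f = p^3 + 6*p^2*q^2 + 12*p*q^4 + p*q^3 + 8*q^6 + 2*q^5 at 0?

E7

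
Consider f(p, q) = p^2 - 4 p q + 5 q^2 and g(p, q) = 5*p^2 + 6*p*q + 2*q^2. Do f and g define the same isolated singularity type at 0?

Yes.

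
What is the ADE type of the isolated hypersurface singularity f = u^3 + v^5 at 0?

E_8

The Hessian of f at 0 is [[0, 0], [0, 0]] with rank 0, so corank 2. A Groebner basis of the Jacobian ideal J(f) in C{u,v} is {v^4, u^2}; counting standard monomials gives mu = 8. Corank 2; j^3 = u^3 is a perfect cube, so E-series; the 5-jet and mu = 8 give E_8.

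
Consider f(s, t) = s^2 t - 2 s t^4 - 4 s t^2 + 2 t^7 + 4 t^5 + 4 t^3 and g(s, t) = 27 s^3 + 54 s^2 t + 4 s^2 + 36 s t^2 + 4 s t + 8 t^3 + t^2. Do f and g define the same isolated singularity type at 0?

The Hessian of f at 0 has rank 0. Corank 2; j^3 = t*(s - 2*t)^2 has shape L^2 M (L != M), so D-series; mu = 8 gives D_8. The Hessian of g at 0 has rank 1. Corank 1: A-series; mu = 2 gives A_2. f is D_8 but g is A_2, hence not right-equivalent.

No.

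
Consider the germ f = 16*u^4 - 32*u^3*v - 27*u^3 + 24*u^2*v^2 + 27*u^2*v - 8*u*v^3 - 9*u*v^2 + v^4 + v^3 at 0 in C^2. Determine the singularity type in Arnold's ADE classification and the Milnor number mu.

The Hessian of f at 0 is [[0, 0], [0, 0]] with rank 0, so corank 2. A Groebner basis of the Jacobian ideal J(f) in C{u,v} is {v^4, u*v^2 - 7*v^3/18, u^2 - 2*u*v/3 + v^2/9}; counting standard monomials gives mu = 6. Corank 2; j^3 = -(3*u - v)^3 is a perfect cube, so E-series; the 4-jet and mu = 6 give E_6.

Type E6, Milnor number mu = 6.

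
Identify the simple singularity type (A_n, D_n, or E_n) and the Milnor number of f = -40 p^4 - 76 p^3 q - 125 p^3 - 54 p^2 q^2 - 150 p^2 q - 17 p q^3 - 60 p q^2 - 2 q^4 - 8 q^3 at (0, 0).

Type E_7, Milnor number mu = 7.

The Hessian of f at 0 is [[0, 0], [0, 0]] with rank 0, so corank 2. A Groebner basis of the Jacobian ideal J(f) in C{p,q} is {1171875*p^2/4 + 234375*p*q + q^4 + 125*q^3/4 + 46875*q^2, p^3 + 675*p^2/2 + 270*p*q + q^3/10 + 54*q^2, p^2*q - 2125*p^2/4 - 425*p*q - 13*q^3/60 - 85*q^2, 625*p^2 + p*q^2 + 500*p*q + 7*q^3/15 + 100*q^2}; counting standard monomials gives mu = 7. Corank 2; j^3 = -(5*p + 2*q)^3 is a perfect cube, so E-series; the 4-jet and mu = 7 give E_7.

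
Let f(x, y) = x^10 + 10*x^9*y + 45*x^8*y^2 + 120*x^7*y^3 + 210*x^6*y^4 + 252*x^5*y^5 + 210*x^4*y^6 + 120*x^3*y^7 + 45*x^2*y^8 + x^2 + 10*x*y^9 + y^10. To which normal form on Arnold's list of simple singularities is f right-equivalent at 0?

A9

The Hessian of f at 0 has rank 1. Corank 1: A-series; mu = 9 gives A_9.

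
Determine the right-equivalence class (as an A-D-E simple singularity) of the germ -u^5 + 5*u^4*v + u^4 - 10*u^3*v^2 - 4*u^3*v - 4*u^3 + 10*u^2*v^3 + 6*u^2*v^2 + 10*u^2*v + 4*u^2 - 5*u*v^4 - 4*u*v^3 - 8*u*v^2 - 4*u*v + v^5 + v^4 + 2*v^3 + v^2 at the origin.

A_{4}

The Hessian of f at 0 has rank 1. Corank 1: A-series; mu = 4 gives A_4.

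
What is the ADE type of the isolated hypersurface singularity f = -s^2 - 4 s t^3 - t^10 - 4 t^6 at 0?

A9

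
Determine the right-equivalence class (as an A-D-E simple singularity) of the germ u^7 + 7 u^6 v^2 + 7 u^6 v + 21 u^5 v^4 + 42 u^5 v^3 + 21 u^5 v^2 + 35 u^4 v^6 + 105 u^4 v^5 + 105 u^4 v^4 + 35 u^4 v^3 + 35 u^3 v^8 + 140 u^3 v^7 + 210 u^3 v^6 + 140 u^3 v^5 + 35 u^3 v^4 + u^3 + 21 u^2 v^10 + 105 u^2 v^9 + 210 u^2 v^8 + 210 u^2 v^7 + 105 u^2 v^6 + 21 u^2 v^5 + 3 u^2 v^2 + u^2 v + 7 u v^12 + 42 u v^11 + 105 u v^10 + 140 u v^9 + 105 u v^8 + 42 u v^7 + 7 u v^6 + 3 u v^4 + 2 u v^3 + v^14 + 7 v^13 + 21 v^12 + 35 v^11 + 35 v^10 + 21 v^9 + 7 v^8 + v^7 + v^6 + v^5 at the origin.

D_{8}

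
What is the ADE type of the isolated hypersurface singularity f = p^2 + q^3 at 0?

A_{2}

The Hessian of f at 0 has rank 1. Corank 1: A-series; mu = 2 gives A_2.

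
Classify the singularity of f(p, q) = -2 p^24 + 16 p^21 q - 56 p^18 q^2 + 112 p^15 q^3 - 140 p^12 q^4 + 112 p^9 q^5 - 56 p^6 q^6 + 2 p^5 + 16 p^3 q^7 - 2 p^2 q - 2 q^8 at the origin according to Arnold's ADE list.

D9

The Hessian of f at 0 is [[0, 0], [0, 0]] with rank 0, so corank 2. A Groebner basis of the Jacobian ideal J(f) in C{p,q} is {p^2/8 + q^7, p^3, p*q}; counting standard monomials gives mu = 9. Corank 2; j^3 = -2*p^2*q has shape L^2 M (L != M), so D-series; mu = 9 gives D_9.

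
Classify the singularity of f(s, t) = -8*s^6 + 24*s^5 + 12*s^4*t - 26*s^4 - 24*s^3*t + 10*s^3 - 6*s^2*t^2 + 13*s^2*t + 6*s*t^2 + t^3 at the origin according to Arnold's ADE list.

D_4

The Hessian of f at 0 has rank 0. Corank 2; j^3 = (2*s + t)*(5*s^2 + 4*s*t + t^2) splits into three distinct lines over C (the quadratic factor has nonzero discriminant), so D_4.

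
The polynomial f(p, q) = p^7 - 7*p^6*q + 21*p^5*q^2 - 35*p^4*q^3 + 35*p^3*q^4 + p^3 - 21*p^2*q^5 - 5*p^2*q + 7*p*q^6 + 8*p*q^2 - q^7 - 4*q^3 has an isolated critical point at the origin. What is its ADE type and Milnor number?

Type D_8, Milnor number mu = 8.

The Hessian of f at 0 is [[0, 0], [0, 0]] with rank 0, so corank 2. A Groebner basis of the Jacobian ideal J(f) in C{p,q} is {-p*q/7 + q^6 + 2*q^2/7, p*q^2 - 2*q^3, p^2 - 3*p*q + 2*q^2}; counting standard monomials gives mu = 8. Corank 2; j^3 = (p - 2*q)^2*(p - q) has shape L^2 M (L != M), so D-series; mu = 8 gives D_8.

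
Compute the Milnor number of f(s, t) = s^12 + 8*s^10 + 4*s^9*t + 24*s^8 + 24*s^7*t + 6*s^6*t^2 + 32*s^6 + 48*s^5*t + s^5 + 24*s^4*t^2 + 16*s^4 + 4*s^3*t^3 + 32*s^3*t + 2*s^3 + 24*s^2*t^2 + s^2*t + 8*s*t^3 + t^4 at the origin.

5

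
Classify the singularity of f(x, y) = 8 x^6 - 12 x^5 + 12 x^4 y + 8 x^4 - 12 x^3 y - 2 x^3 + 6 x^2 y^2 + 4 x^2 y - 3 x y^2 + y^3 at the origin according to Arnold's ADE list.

The Hessian of f at 0 has rank 0. Corank 2; j^3 = -(x - y)*(2*x^2 - 2*x*y + y^2) splits into three distinct lines over C (the quadratic factor has nonzero discriminant), so D_4.

D_{4}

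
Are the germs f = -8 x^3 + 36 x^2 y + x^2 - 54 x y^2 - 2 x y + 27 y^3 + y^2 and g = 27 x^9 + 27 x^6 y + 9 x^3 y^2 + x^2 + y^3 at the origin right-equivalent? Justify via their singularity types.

Yes.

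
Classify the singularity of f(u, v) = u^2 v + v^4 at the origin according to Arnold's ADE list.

D_{5}

The Hessian of f at 0 has rank 0. Corank 2; j^3 = u^2*v has shape L^2 M (L != M), so D-series; mu = 5 gives D_5.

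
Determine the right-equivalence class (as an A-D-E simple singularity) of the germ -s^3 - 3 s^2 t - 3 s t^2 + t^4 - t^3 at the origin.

The Hessian of f at 0 is [[0, 0], [0, 0]] with rank 0, so corank 2. A Groebner basis of the Jacobian ideal J(f) in C{s,t} is {t^3, s^2 + 2*s*t + t^2}; counting standard monomials gives mu = 6. Corank 2; j^3 = -(s + t)^3 is a perfect cube, so E-series; the 4-jet and mu = 6 give E_6.

E_{6}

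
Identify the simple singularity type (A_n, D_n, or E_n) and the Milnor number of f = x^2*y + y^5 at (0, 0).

Type D_6, Milnor number mu = 6.

The Hessian of f at 0 has rank 0. Corank 2; j^3 = x^2*y has shape L^2 M (L != M), so D-series; mu = 6 gives D_6.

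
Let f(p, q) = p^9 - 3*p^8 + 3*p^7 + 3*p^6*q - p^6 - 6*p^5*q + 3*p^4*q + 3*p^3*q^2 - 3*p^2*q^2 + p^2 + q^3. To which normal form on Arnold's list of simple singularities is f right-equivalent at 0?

The Hessian of f at 0 has rank 1. Corank 1: A-series; mu = 2 gives A_2.

A2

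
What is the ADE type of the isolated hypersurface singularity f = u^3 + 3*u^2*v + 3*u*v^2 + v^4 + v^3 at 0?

The Hessian of f at 0 has rank 0. Corank 2; j^3 = (u + v)^3 is a perfect cube, so E-series; the 4-jet and mu = 6 give E_6.

E_6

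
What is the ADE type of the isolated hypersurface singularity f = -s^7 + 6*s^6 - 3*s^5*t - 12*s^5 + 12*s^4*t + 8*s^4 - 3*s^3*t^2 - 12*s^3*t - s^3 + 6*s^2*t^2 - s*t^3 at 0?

E_{7}

The Hessian of f at 0 has rank 0. Corank 2; j^3 = -s^3 is a perfect cube, so E-series; the 4-jet and mu = 7 give E_7.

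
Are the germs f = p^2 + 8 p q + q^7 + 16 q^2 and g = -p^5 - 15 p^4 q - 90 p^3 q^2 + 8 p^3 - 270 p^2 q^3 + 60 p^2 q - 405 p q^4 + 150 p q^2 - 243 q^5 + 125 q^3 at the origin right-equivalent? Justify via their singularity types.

No.

The Hessian of f at 0 is [[2, 8], [8, 32]] with rank 1, so corank 1. A Groebner basis of the Jacobian ideal J(f) in C{p,q} is {q^6, p + 4*q}; counting standard monomials gives mu = 6. Corank 1: A-series; mu = 6 gives A_6. The Hessian of g at 0 is [[0, 0], [0, 0]] with rank 0, so corank 2. A Groebner basis of the Jacobian ideal J(g) in C{p,q} is {q^5, p*q^3 + 21*q^4/8, p^2 + 5*p*q + 25*q^2/4}; counting standard monomials gives mu = 8. Corank 2; j^3 = (2*p + 5*q)^3 is a perfect cube, so E-series; the 5-jet and mu = 8 give E_8. f is A_6 but g is E_8, hence not right-equivalent.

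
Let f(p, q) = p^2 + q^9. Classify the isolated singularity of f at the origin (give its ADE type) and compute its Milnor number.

Type A_{8}, Milnor number mu = 8.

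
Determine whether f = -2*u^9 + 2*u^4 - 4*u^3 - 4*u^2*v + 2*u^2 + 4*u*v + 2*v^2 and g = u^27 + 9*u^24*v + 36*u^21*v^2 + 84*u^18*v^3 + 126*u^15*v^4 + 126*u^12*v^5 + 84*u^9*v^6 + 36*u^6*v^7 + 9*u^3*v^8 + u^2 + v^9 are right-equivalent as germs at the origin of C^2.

The Hessian of f at 0 has rank 1. Corank 1: A-series; mu = 8 gives A_8. The Hessian of g at 0 has rank 1. Corank 1: A-series; mu = 8 gives A_8. Both have type A_8, hence right-equivalent.

Yes.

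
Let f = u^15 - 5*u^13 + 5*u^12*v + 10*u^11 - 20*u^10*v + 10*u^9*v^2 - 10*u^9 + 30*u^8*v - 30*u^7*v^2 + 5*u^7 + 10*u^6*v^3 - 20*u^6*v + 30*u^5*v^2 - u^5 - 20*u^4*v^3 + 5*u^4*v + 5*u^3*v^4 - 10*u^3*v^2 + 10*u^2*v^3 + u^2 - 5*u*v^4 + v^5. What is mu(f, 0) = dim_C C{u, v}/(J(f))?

4

The Hessian of f at 0 has rank 1. Corank 1: A-series; mu = 4 gives A_4.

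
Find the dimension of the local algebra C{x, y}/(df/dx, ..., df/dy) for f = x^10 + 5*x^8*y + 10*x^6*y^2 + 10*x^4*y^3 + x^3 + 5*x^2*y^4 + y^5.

8

The Hessian of f at 0 has rank 0. Corank 2; j^3 = x^3 is a perfect cube, so E-series; the 5-jet and mu = 8 give E_8.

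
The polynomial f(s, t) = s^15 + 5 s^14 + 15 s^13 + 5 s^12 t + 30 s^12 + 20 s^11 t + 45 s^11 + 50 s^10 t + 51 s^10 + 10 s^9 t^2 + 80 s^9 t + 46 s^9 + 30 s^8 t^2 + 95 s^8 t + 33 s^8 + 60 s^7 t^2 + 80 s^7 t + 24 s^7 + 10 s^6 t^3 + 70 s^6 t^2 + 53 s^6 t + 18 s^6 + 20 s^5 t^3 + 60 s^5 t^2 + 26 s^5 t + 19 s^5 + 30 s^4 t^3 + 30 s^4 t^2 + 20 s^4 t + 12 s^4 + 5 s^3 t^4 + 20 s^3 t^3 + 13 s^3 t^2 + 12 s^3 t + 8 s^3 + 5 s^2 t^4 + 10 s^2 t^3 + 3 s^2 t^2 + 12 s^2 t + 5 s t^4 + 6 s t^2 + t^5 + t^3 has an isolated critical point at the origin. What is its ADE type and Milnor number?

Type E_{8}, Milnor number mu = 8.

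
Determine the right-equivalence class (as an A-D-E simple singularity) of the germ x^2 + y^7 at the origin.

A_{6}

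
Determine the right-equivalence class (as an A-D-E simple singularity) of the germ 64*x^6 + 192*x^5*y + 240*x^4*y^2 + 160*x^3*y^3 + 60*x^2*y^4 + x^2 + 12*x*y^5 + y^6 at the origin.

A_{5}

The Hessian of f at 0 has rank 1. Corank 1: A-series; mu = 5 gives A_5.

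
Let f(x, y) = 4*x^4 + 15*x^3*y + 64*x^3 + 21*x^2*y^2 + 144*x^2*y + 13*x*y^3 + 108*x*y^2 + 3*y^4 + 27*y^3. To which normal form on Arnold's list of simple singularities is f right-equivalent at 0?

The Hessian of f at 0 has rank 0. Corank 2; j^3 = (4*x + 3*y)^3 is a perfect cube, so E-series; the 4-jet and mu = 7 give E_7.

E_7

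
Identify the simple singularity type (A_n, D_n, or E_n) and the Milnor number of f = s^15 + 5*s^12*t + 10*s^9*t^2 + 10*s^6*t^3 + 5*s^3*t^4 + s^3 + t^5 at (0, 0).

The Hessian of f at 0 is [[0, 0], [0, 0]] with rank 0, so corank 2. A Groebner basis of the Jacobian ideal J(f) in C{s,t} is {t^4, s^2}; counting standard monomials gives mu = 8. Corank 2; j^3 = s^3 is a perfect cube, so E-series; the 5-jet and mu = 8 give E_8.

Type E8, Milnor number mu = 8.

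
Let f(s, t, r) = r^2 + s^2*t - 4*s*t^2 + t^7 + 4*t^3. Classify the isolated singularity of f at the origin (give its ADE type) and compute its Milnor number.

Type D_{8}, Milnor number mu = 8.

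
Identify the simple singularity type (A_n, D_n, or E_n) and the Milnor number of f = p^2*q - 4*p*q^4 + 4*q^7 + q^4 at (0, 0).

The Hessian of f at 0 is [[0, 0], [0, 0]] with rank 0, so corank 2. A Groebner basis of the Jacobian ideal J(f) in C{p,q} is {p^3, p^2/4 + q^3, p*q}; counting standard monomials gives mu = 5. Corank 2; j^3 = p^2*q has shape L^2 M (L != M), so D-series; mu = 5 gives D_5.

Type D_5, Milnor number mu = 5.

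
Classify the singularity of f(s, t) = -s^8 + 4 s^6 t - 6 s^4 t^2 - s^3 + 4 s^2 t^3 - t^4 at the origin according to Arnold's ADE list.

E_6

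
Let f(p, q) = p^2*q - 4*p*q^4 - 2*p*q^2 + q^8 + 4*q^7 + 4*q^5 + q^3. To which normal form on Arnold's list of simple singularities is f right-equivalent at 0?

D_9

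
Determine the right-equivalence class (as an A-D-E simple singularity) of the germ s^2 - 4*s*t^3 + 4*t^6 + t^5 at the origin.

A_{4}

The Hessian of f at 0 has rank 1. Corank 1: A-series; mu = 4 gives A_4.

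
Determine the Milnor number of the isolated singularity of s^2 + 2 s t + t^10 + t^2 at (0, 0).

The Hessian of f at 0 has rank 1. Corank 1: A-series; mu = 9 gives A_9.

9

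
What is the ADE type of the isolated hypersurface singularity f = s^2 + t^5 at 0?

A_{4}

The Hessian of f at 0 has rank 1. Corank 1: A-series; mu = 4 gives A_4.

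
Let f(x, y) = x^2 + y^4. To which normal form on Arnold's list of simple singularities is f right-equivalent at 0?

A3

The Hessian of f at 0 has rank 1. Corank 1: A-series; mu = 3 gives A_3.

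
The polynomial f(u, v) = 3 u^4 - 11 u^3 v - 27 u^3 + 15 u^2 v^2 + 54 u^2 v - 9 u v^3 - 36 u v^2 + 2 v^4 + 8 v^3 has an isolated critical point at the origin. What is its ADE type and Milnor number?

The Hessian of f at 0 is [[0, 0], [0, 0]] with rank 0, so corank 2. A Groebner basis of the Jacobian ideal J(f) in C{u,v} is {19683*u^2 - 26244*u*v + v^4 + 27*v^3 + 8748*v^2, u^3 - 270*u^2 + 360*u*v - 2*v^3/3 - 120*v^2, u^2*v - 243*u^2 + 324*u*v - 7*v^3/9 - 108*v^2, -162*u^2 + u*v^2 + 216*u*v - 8*v^3/9 - 72*v^2}; counting standard monomials gives mu = 7. Corank 2; j^3 = -(3*u - 2*v)^3 is a perfect cube, so E-series; the 4-jet and mu = 7 give E_7.

Type E_{7}, Milnor number mu = 7.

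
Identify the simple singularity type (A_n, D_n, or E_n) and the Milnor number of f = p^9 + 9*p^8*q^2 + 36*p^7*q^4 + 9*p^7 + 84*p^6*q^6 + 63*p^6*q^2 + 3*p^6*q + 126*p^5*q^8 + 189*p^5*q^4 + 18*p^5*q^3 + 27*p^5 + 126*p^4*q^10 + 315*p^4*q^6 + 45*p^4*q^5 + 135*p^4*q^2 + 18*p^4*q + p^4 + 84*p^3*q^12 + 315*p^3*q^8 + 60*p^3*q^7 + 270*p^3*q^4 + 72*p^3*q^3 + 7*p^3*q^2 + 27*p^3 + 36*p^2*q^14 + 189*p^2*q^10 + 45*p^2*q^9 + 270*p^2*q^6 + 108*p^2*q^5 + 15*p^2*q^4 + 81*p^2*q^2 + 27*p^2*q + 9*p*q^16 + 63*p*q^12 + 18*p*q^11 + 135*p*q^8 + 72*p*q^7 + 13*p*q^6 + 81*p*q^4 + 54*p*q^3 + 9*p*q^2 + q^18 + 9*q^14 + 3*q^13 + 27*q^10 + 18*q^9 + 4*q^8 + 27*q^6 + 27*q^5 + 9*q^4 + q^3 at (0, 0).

Type E6, Milnor number mu = 6.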